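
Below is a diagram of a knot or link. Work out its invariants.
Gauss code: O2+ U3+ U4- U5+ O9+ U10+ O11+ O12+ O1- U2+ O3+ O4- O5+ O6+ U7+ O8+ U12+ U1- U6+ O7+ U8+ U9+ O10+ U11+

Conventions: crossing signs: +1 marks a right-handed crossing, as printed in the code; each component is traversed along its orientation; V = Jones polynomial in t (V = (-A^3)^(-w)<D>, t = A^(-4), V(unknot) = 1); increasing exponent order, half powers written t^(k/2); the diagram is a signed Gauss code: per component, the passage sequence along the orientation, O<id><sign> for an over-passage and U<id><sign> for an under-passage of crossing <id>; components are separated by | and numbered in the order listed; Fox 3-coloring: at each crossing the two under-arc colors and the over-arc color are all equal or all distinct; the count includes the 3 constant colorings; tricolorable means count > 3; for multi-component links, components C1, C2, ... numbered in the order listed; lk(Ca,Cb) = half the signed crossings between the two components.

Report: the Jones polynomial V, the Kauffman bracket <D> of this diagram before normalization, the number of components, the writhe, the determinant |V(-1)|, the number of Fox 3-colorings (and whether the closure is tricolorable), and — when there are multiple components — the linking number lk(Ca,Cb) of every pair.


Jones polynomial: V(t) = t^3 + 2t^5 - 2t^6 + 2t^7 - 3t^8 + 2t^9 - 2t^10 + t^11
<D> = A^-20 - 2A^-16 + 2A^-12 - 3A^-8 + 2A^-4 - 2 + 2A^4 + A^12; writhe +8
components 1, writhe +8 (12 crossings)
3-colorings: 9 of 3^12, det 15 — tricolorable
note: det 15 = |V(-1)|; divisible by 3, so tricolorable


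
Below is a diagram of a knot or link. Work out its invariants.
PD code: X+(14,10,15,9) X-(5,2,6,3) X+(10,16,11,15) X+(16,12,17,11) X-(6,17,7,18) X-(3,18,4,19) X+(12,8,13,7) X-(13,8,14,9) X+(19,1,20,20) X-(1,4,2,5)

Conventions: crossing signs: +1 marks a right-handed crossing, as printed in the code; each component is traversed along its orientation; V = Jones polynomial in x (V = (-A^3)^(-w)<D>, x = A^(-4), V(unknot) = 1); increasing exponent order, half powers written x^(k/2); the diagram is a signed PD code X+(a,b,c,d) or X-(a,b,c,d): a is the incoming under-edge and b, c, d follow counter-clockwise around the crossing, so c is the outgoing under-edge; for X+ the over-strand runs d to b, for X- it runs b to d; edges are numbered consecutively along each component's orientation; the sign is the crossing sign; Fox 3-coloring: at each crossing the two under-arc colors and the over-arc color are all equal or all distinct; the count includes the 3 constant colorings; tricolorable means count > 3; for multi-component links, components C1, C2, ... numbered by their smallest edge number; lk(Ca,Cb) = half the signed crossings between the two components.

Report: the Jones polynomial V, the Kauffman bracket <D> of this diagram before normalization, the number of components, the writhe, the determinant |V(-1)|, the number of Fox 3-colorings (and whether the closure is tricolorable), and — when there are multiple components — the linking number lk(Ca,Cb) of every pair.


V = -x^-3 + x^-2 - x^-1 + 3 - x + x^2 - x^3
<D> = -A^-12 + A^-8 - A^-4 + 3 - A^4 + A^8 - A^12 (w = 0)
1 component over 10 crossings, w = 0
27 Fox colorings among 3^10, |V(-1)| = 9: tricolorable
why: w = 0 shifts under R1 moves; the (-A^3)^(0) factor cancels that in V


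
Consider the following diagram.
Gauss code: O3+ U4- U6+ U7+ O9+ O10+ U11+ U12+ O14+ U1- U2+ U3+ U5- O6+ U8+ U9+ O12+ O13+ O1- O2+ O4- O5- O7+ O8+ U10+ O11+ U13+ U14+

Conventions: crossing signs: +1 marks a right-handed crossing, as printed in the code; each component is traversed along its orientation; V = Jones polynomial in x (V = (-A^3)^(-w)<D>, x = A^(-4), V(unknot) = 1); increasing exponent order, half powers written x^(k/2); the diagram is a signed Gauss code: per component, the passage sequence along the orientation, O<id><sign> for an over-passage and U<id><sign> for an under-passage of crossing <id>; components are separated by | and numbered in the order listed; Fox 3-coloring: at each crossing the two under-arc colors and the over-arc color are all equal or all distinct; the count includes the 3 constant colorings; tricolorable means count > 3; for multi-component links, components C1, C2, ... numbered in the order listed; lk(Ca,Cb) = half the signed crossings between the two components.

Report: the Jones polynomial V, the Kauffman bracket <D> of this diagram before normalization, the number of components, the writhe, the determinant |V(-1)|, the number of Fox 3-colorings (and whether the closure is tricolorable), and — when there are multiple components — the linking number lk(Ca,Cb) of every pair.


Jones polynomial: V(x) = x^3 + x^5 - x^6 + x^7 - x^8 + x^9 - x^10
<D> = -A^-16 + A^-12 - A^-8 + A^-4 - 1 + A^4 + A^12; writhe +8
components 1, writhe +8 (14 crossings)
3-colorings: 3 of 3^14, det 7 — not tricolorable
note: V spans 7 powers of x: at least 7 crossings in any diagram


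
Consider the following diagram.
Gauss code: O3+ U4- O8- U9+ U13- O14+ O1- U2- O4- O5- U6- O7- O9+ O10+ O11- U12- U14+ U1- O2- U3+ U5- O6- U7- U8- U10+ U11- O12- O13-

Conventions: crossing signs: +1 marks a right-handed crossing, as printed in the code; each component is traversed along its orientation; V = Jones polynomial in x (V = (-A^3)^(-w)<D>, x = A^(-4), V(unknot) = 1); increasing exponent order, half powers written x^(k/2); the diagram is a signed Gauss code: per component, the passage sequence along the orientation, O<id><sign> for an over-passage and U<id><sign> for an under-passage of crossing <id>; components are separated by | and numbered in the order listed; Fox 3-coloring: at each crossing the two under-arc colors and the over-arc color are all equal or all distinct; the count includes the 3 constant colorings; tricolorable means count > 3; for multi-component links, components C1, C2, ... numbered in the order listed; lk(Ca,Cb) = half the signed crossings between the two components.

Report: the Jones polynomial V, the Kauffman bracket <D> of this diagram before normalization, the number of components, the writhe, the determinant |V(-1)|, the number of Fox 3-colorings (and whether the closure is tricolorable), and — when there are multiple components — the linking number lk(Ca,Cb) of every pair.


Jones polynomial: V(x) = x^-8 - 2x^-7 + x^-6 - 2x^-5 + 2x^-4 + x^-2
<D> = A^-10 + 2A^-2 - 2A^2 + A^6 - 2A^10 + A^14; writhe -6
components 1, writhe -6 (14 crossings)
3-colorings: 27 of 3^14, det 9 — tricolorable
note: det 9 = |V(-1)|; divisible by 3, so tricolorable


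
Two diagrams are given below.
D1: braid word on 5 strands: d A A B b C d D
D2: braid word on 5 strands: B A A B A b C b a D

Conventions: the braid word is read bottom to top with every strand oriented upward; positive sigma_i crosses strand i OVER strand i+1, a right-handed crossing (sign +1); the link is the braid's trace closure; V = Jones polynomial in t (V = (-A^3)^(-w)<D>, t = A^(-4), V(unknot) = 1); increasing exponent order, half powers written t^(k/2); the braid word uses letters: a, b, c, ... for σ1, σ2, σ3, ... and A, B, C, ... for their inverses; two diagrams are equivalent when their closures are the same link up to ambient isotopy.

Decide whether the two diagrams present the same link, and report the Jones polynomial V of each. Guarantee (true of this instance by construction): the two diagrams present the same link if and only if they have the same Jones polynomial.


equivalent: yes
D1 (bracket A^-6 + A^-2 + A^2 + A^6; 8 crossings at w = -2): V = t^-3 + t^-2 + t^-1 + 1
V(D2) = t^-3 + t^-2 + t^-1 + 1  (w -4, c 10, <D> = A^-12 + A^-8 + A^-4 + 1)
key observation: Markov moves rewrite D1 (8 crossings) into D2 (10)


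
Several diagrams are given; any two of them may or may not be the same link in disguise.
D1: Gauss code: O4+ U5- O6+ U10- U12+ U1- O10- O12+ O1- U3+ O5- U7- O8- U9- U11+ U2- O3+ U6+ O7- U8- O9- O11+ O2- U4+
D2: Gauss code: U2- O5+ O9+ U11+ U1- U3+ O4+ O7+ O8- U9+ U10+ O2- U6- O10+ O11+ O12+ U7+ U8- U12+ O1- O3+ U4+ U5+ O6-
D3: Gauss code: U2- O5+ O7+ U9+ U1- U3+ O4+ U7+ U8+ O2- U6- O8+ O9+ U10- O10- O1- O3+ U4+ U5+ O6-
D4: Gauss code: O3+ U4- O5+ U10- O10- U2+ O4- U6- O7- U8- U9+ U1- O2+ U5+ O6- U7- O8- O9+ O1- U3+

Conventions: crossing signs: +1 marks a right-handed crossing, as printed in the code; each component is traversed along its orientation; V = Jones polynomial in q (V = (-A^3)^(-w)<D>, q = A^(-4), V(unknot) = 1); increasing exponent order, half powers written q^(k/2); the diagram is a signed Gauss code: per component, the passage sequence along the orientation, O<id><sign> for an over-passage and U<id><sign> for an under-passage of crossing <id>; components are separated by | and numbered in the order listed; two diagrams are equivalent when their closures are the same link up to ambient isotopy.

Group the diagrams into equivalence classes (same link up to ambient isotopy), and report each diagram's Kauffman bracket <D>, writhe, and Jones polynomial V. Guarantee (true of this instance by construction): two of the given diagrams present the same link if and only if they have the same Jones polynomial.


grouping into links: {D1, D4} | {D2, D3}
V(D1) = q^-5 - 2q^-4 + 2q^-3 - 2q^-2 + 2q^-1 - 1 + q  (w -2, c 12, <D> = A^-10 - A^-6 + 2A^-2 - 2A^2 + 2A^6 - 2A^10 + A^14)
V(D2) = q^-1 - 1 + 2q - 2q^2 + 2q^3 - 2q^4 + q^5  (w +4, c 12, <D> = A^-8 - 2A^-4 + 2 - 2A^4 + 2A^8 - A^12 + A^16)
D3 (bracket A^-14 - 2A^-10 + 2A^-6 - 2A^-2 + 2A^2 - A^6 + A^10; 10 crossings at w = +2): V = q^-1 - 1 + 2q - 2q^2 + 2q^3 - 2q^4 + q^5
V(D4) = q^-5 - 2q^-4 + 2q^-3 - 2q^-2 + 2q^-1 - 1 + q  [10 crossings, <D> = A^-10 - A^-6 + 2A^-2 - 2A^2 + 2A^6 - 2A^10 + A^14, w = -2]
why: V(q) takes 2 values over 4 diagrams, fixing the grouping


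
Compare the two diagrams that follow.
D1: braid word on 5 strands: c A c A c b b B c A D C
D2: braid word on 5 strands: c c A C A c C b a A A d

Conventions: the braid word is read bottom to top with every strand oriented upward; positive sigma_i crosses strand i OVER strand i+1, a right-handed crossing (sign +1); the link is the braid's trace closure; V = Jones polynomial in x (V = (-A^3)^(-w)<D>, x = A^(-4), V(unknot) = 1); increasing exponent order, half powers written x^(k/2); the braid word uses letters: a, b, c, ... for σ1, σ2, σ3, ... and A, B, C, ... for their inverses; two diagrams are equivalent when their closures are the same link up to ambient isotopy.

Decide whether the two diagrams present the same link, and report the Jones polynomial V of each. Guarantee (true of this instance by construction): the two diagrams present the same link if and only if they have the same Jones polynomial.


equivalent: no
V(D1) = -x^-3 + x^-2 - x^-1 + 3 - x + x^2 - x^3  (w 0, c 12, <D> = -A^-12 + A^-8 - A^-4 + 3 - A^4 + A^8 - A^12)
V(D2) = -x^-4 + x^-3 + x^-1  (w 0, c 12, <D> = A^4 + A^12 - A^16)
why: comparing 2 Jones polynomials yields 2 groups


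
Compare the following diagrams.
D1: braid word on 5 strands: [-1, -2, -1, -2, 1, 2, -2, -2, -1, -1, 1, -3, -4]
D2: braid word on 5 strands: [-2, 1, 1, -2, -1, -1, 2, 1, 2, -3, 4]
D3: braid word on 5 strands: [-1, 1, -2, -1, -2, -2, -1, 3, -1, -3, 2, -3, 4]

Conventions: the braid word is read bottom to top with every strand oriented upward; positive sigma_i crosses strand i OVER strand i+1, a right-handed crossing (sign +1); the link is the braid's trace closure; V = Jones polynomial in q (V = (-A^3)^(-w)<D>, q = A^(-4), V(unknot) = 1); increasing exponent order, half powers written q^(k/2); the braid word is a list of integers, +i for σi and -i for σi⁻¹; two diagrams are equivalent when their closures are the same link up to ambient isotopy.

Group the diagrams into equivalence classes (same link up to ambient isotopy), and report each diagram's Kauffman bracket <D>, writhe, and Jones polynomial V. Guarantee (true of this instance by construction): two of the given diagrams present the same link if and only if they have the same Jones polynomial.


classes: {D1, D3} | {D2}
V(D1) = q^(-13/2) - q^(-11/2) + q^(-9/2) - 2q^(-7/2) - q^(-3/2)  [13 crossings, <D> = A^-15 + 2A^-7 - A^-3 + A - A^5, w = -7]
D2 (bracket -A^-11 + A^-7 - A^-3 + 2A + A^9; 11 crossings at w = +1): V = -q^(-3/2) - 2q^(1/2) + q^(3/2) - q^(5/2) + q^(7/2)
V(D3) = q^(-13/2) - q^(-11/2) + q^(-9/2) - 2q^(-7/2) - q^(-3/2)  (w -5, c 13, <D> = A^-9 + 2A^-1 - A^3 + A^7 - A^11)
insight: V(q) takes 2 values over 3 diagrams, fixing the grouping


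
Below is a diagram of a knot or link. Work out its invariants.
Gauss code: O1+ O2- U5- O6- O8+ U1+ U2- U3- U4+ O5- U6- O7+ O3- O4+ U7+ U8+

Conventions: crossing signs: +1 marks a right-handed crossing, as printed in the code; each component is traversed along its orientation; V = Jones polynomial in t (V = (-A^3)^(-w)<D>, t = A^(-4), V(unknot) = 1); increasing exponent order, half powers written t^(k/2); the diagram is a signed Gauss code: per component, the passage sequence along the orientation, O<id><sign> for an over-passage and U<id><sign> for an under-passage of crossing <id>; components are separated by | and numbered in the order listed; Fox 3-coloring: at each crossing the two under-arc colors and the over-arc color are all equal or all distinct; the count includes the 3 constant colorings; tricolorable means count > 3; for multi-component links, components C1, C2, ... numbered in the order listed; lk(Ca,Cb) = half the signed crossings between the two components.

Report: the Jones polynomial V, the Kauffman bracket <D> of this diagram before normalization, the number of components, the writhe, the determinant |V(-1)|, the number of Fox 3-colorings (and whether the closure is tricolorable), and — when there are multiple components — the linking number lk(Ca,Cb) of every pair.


V(t) = 1
bracket: 1, w = 0
1 component, writhe 0, over 8 crossings
det 1, colorings 3 of 3^8 — not tricolorable
observation: |V(-1)| = 1: so not tricolorable, since 3 does not divide 1


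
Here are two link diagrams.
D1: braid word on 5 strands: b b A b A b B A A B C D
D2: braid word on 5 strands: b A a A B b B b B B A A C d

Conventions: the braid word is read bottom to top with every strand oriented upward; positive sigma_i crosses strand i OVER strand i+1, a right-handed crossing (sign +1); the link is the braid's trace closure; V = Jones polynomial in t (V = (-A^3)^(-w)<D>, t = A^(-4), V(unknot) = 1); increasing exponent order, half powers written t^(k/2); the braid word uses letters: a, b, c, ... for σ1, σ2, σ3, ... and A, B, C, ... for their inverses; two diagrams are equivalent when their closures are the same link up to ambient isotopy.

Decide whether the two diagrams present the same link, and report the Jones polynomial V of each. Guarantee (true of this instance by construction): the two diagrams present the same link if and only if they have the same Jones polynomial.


same link: no
V(D1) = t^-5 - 2t^-4 + 2t^-3 - 2t^-2 + 2t^-1 - 1 + t  [12 crossings, <D> = A^-16 - A^-12 + 2A^-8 - 2A^-4 + 2 - 2A^4 + A^8, w = -4]
V(D2) = -t^-6 + t^-5 - t^-4 + 2t^-3 - t^-2 + t^-1  [14 crossings, <D> = A^-8 - A^-4 + 2 - A^4 + A^8 - A^12, w = -4]
insight: 2 values of V(t) split the 2 diagrams


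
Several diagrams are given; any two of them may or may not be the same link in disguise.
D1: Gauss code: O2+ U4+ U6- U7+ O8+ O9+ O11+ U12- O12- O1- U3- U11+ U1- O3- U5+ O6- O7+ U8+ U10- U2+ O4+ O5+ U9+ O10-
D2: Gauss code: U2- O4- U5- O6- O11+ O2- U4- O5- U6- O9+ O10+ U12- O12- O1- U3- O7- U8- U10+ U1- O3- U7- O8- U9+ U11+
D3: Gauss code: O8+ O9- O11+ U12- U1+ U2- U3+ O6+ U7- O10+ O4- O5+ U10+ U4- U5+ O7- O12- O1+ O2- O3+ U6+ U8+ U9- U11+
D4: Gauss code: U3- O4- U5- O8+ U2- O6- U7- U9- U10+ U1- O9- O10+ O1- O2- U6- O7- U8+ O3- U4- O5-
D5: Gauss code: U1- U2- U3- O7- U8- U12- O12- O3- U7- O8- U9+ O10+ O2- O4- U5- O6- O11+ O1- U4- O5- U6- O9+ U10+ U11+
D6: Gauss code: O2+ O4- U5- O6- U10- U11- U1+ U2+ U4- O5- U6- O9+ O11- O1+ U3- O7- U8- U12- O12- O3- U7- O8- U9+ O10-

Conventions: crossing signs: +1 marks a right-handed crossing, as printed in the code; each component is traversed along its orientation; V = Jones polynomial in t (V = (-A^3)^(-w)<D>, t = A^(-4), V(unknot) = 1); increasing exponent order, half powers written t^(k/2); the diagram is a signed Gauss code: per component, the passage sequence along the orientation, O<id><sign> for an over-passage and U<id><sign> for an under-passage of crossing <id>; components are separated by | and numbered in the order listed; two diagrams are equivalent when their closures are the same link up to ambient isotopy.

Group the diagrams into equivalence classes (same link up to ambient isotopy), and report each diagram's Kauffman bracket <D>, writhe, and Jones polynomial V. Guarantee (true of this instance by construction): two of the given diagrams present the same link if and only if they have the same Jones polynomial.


equivalence classes: {D1} | {D3} | {D2, D4, D5, D6}
D1 (bracket -A^-10 + A^-6 + A^2; 12 crossings at w = +2): V = t + t^3 - t^4
V(D2) = t^-8 - 2t^-7 + t^-6 - 2t^-5 + 2t^-4 + t^-2  [12 crossings, <D> = A^-10 + 2A^-2 - 2A^2 + A^6 - 2A^10 + A^14, w = -6]
D3 (bracket A^6; 12 crossings at w = +2): V = 1
V(D4) = t^-8 - 2t^-7 + t^-6 - 2t^-5 + 2t^-4 + t^-2  [10 crossings, <D> = A^-10 + 2A^-2 - 2A^2 + A^6 - 2A^10 + A^14, w = -6]
V(D5) = t^-8 - 2t^-7 + t^-6 - 2t^-5 + 2t^-4 + t^-2  [12 crossings, <D> = A^-10 + 2A^-2 - 2A^2 + A^6 - 2A^10 + A^14, w = -6]
V(D6) = t^-8 - 2t^-7 + t^-6 - 2t^-5 + 2t^-4 + t^-2  (w -6, c 12, <D> = A^-10 + 2A^-2 - 2A^2 + A^6 - 2A^10 + A^14)
observation: 3 values of V(t) split the 6 diagrams


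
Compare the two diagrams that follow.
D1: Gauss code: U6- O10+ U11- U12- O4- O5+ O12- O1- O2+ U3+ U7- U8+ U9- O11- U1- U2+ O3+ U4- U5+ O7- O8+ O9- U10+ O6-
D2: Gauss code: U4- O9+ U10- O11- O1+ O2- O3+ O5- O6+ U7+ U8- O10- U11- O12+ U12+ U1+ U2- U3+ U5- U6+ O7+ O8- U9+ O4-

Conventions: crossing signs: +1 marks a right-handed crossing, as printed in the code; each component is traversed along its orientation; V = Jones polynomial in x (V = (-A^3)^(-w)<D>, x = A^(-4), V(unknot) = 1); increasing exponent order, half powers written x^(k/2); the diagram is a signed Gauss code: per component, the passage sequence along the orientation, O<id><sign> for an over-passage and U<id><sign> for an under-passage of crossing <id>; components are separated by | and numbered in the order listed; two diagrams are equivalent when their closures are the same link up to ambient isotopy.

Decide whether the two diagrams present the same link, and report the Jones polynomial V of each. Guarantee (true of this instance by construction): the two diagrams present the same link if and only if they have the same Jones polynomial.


same link: yes
V(D1) = 1  [12 crossings, <D> = A^-6, w = -2]
V(D2) = 1  (w 0, c 12, <D> = 1)
note: from 12 to 12 crossings by R-moves: one link, two diagrams


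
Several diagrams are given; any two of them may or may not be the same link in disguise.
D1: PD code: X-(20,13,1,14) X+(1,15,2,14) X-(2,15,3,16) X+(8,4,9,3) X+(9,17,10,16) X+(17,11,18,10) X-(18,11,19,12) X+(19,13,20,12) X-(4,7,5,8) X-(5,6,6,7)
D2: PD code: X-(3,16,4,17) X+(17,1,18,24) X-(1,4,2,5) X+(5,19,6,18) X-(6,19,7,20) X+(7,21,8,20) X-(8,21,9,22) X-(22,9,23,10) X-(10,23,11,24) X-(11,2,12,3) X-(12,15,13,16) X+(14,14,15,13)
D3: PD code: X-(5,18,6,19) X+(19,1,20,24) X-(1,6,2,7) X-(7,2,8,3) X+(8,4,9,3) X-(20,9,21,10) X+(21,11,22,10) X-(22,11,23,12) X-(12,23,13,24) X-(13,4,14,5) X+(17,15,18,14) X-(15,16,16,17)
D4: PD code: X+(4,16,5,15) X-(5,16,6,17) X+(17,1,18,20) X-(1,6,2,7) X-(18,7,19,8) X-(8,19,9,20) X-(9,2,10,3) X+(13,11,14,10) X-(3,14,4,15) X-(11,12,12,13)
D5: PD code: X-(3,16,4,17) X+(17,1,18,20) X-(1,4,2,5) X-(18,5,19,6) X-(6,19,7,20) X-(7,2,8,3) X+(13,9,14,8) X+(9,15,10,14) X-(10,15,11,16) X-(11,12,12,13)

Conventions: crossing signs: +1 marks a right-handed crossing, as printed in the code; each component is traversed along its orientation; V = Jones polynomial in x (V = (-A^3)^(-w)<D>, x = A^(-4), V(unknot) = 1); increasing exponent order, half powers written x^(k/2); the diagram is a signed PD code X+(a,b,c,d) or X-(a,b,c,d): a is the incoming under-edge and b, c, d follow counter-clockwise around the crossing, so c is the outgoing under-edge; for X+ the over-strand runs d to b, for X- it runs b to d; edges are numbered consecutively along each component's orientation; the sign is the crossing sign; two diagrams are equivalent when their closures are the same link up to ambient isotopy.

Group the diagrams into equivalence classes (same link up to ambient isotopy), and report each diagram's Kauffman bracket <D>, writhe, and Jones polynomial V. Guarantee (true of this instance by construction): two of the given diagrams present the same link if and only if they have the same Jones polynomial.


equivalence classes: {D1} | {D2, D3, D4, D5}
D1 (bracket 1; 10 crossings at w = 0): V = 1
V(D2) = -x^-6 + x^-5 - x^-4 + 2x^-3 - x^-2 + x^-1  [12 crossings, <D> = A^-8 - A^-4 + 2 - A^4 + A^8 - A^12, w = -4]
V(D3) = -x^-6 + x^-5 - x^-4 + 2x^-3 - x^-2 + x^-1  [12 crossings, <D> = A^-8 - A^-4 + 2 - A^4 + A^8 - A^12, w = -4]
V(D4) = -x^-6 + x^-5 - x^-4 + 2x^-3 - x^-2 + x^-1  (w -4, c 10, <D> = A^-8 - A^-4 + 2 - A^4 + A^8 - A^12)
V(D5) = -x^-6 + x^-5 - x^-4 + 2x^-3 - x^-2 + x^-1  (w -4, c 10, <D> = A^-8 - A^-4 + 2 - A^4 + A^8 - A^12)
key observation: 2 values of V(x) split the 5 diagrams


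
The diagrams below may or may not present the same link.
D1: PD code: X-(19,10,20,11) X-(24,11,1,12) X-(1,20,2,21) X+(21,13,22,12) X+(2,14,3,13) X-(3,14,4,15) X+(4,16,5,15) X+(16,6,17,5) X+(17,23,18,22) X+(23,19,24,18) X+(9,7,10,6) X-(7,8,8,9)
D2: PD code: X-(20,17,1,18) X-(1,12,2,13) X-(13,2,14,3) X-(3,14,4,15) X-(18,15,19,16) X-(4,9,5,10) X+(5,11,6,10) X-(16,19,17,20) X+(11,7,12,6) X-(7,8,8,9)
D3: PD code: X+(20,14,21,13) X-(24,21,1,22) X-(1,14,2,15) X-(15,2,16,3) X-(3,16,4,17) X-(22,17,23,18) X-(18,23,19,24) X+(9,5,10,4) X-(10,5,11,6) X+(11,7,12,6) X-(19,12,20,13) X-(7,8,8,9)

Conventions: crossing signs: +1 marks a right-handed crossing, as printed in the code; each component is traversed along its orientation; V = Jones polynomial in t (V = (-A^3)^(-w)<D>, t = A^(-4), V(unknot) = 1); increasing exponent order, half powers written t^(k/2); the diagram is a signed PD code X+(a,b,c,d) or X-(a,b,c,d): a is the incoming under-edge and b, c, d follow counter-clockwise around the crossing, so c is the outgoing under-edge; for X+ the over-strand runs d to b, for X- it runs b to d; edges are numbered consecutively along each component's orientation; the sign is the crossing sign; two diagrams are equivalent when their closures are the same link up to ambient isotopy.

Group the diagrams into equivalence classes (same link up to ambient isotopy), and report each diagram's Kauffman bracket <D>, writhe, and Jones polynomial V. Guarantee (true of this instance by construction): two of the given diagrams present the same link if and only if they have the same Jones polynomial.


grouping into links: {D1} | {D2, D3}
V(D1) = 1  (w +2, c 12, <D> = A^6)
D2 (bracket A^-10 + 2A^-2 - 2A^2 + A^6 - 2A^10 + A^14; 10 crossings at w = -6): V = t^-8 - 2t^-7 + t^-6 - 2t^-5 + 2t^-4 + t^-2
D3 (bracket A^-10 + 2A^-2 - 2A^2 + A^6 - 2A^10 + A^14; 12 crossings at w = -6): V = t^-8 - 2t^-7 + t^-6 - 2t^-5 + 2t^-4 + t^-2
why: 2 classes among 3 diagrams; unequal V(t) rules out equality


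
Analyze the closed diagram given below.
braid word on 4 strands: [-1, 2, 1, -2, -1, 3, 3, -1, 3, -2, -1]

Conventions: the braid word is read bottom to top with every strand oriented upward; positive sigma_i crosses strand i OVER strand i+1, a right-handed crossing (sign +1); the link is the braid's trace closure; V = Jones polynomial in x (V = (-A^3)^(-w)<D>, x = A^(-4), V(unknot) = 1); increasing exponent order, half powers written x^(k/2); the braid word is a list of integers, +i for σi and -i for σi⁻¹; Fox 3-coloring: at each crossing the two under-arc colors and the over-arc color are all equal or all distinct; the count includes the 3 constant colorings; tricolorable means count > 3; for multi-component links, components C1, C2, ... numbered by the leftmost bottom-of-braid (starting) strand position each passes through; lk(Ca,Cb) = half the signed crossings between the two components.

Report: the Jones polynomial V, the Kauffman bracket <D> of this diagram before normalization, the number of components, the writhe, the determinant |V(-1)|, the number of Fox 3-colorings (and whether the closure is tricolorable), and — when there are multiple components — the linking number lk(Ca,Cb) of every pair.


V(x) = -x^-3 + x^-2 - x^-1 + 3 - x + x^2 - x^3
bracket: A^-15 - A^-11 + A^-7 - 3A^-3 + A - A^5 + A^9, w = -1
1 component, writhe -1, over 11 crossings
det 9, colorings 27 of 3^11 — tricolorable
observation: |V(-1)| = 9: so tricolorable, since 3 divides 9


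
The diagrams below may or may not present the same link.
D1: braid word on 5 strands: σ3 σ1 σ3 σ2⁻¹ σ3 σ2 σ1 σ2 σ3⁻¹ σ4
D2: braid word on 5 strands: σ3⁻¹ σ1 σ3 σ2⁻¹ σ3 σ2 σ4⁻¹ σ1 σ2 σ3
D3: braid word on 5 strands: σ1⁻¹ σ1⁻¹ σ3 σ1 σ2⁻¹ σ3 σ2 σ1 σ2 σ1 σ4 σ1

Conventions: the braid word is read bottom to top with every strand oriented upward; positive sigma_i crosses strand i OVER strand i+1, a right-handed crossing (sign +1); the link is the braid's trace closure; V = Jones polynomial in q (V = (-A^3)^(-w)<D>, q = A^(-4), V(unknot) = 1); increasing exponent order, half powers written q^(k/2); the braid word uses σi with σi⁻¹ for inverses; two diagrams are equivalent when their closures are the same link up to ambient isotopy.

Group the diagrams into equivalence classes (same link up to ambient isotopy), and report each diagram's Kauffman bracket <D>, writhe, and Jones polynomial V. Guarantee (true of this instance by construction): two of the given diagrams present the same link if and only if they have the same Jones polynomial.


grouping into links: {D1, D2, D3}
V(D1) = q - q^2 + 2q^3 - q^4 + q^5 - q^6  (w +6, c 10, <D> = -A^-6 + A^-2 - A^2 + 2A^6 - A^10 + A^14)
D2 (bracket -A^-12 + A^-8 - A^-4 + 2 - A^4 + A^8; 10 crossings at w = +4): V = q - q^2 + 2q^3 - q^4 + q^5 - q^6
D3 (bracket -A^-6 + A^-2 - A^2 + 2A^6 - A^10 + A^14; 12 crossings at w = +6): V = q - q^2 + 2q^3 - q^4 + q^5 - q^6
why: one V(q) for all 3 diagrams — one class (guaranteed)


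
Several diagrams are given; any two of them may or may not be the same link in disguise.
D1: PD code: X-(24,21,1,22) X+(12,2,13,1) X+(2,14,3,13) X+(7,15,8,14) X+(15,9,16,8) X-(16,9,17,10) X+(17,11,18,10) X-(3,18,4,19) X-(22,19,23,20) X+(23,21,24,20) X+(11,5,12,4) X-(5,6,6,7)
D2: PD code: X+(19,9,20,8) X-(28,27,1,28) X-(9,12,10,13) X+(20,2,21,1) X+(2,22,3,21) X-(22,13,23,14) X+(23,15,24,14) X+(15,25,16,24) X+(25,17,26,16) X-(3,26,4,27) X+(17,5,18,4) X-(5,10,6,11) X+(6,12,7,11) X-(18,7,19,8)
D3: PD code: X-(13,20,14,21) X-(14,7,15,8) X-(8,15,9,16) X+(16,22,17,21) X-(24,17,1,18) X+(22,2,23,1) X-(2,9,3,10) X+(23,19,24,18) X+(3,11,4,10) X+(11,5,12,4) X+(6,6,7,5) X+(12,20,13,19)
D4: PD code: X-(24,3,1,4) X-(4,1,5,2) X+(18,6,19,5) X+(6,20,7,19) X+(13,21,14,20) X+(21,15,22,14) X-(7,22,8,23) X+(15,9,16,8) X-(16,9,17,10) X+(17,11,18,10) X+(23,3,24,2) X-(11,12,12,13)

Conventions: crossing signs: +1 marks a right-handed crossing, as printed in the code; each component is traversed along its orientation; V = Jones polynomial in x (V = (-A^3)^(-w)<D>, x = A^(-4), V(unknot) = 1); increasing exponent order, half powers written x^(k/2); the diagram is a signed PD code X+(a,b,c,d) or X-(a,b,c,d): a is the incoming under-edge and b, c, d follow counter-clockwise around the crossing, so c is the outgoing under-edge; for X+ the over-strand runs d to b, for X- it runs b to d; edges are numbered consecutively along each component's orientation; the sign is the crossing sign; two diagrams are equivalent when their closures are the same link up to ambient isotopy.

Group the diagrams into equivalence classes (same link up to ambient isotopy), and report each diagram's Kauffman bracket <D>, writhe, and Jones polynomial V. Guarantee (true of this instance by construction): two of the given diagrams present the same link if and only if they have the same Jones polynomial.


grouping into links: {D1, D2, D4} | {D3}
V(D1) = x - x^2 + 2x^3 - x^4 + x^5 - x^6  (w +2, c 12, <D> = -A^-18 + A^-14 - A^-10 + 2A^-6 - A^-2 + A^2)
V(D2) = x - x^2 + 2x^3 - x^4 + x^5 - x^6  [14 crossings, <D> = -A^-18 + A^-14 - A^-10 + 2A^-6 - A^-2 + A^2, w = +2]
D3 (bracket A^6; 12 crossings at w = +2): V = 1
D4 (bracket -A^-18 + A^-14 - A^-10 + 2A^-6 - A^-2 + A^2; 12 crossings at w = +2): V = x - x^2 + 2x^3 - x^4 + x^5 - x^6
key observation: 2 values of V(x) split the 4 diagrams


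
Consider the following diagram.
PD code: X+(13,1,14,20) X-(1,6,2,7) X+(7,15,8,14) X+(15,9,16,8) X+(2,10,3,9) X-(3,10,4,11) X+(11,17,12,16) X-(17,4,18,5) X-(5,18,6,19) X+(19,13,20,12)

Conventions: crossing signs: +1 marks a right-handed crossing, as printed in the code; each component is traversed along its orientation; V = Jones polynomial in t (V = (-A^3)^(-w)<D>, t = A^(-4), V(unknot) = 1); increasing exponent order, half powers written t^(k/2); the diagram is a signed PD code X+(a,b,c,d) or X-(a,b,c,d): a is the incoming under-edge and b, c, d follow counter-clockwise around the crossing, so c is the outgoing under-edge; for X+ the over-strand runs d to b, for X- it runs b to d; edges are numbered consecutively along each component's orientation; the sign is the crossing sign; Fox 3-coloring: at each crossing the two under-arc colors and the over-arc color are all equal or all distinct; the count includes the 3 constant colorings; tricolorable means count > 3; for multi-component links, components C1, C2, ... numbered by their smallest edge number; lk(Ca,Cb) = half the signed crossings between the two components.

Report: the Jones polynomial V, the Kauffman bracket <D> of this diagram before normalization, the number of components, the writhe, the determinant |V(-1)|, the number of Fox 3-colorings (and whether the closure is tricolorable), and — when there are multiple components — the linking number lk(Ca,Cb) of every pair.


V(t) = -t^-2 + 2t^-1 - 3 + 5t - 4t^2 + 5t^3 - 4t^4 + 2t^5 - t^6
bracket: -A^-18 + 2A^-14 - 4A^-10 + 5A^-6 - 4A^-2 + 5A^2 - 3A^6 + 2A^10 - A^14, w = +2
1 component, writhe +2, over 10 crossings
det 27, colorings 9 of 3^10 — tricolorable
observation: det 27 = |V(-1)|; divisible by 3, so tricolorable


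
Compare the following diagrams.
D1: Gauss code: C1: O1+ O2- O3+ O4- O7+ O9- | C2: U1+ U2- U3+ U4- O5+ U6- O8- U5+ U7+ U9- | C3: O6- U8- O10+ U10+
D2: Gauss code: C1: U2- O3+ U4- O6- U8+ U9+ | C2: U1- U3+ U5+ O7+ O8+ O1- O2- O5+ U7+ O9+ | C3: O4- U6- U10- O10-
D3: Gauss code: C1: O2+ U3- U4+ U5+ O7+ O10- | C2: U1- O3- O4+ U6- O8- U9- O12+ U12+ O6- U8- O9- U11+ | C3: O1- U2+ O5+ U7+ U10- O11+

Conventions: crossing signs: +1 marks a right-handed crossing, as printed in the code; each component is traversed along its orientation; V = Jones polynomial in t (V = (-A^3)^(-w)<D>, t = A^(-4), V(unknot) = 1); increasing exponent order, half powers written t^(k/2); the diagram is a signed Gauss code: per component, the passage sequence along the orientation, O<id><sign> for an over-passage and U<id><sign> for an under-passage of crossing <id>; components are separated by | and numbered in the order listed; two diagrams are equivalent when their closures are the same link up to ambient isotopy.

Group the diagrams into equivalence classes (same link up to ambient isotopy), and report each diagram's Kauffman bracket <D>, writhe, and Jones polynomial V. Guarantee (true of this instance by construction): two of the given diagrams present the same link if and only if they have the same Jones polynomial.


classes: {D1} | {D2} | {D3}
V(D1) = t^-3 + t^-2 + t^-1 + 1  [10 crossings, <D> = 1 + A^4 + A^8 + A^12, w = 0]
V(D2) = t^-2 + 2 + t^2  (w 0, c 10, <D> = A^-8 + 2 + A^8)
V(D3) = -t^-4 + t^-1 + 2 + t + t^2  (w 0, c 12, <D> = A^-8 + A^-4 + 2 + A^4 - A^16)
insight: 3 values of V(t) split the 3 diagrams


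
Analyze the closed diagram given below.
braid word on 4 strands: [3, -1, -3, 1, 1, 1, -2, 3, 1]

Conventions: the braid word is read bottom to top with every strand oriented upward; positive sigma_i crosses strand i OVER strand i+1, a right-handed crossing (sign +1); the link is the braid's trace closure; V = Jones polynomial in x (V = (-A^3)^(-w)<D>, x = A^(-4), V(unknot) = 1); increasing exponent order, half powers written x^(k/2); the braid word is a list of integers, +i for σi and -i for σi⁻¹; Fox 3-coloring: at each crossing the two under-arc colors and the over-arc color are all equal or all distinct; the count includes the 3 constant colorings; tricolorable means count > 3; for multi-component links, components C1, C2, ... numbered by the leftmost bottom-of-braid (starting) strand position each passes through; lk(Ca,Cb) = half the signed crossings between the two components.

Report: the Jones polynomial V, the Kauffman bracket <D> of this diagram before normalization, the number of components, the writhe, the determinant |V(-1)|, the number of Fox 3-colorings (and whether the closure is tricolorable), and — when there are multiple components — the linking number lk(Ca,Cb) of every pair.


Jones polynomial: V(x) = x + x^3 - x^4
<D> = A^-7 - A^-3 - A^5; writhe +3
components 1, writhe +3 (9 crossings)
3-colorings: 9 of 3^9, det 3 — tricolorable
note: V spans 3 powers of x: at least 3 crossings in any diagram


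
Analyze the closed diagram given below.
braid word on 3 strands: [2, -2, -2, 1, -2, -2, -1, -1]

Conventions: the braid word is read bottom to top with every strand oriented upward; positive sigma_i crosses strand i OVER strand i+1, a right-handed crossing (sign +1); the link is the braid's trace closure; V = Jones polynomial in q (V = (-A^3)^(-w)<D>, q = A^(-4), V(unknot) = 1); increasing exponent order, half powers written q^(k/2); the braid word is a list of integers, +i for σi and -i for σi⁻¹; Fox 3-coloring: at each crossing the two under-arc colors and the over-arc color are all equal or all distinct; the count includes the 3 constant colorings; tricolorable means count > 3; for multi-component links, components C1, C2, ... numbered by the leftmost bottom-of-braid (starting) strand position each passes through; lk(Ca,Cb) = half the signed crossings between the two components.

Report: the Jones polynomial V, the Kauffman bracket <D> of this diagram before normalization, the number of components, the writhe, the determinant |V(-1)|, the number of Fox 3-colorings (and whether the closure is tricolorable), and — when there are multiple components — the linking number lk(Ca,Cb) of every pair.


V(q) = -q^-6 + q^-5 - q^-4 + 2q^-3 - q^-2 + q^-1
bracket: A^-8 - A^-4 + 2 - A^4 + A^8 - A^12, w = -4
1 component, writhe -4, over 8 crossings
det 7, colorings 3 of 3^8 — not tricolorable
observation: |V(-1)| = 7: so not tricolorable, since 3 does not divide 7


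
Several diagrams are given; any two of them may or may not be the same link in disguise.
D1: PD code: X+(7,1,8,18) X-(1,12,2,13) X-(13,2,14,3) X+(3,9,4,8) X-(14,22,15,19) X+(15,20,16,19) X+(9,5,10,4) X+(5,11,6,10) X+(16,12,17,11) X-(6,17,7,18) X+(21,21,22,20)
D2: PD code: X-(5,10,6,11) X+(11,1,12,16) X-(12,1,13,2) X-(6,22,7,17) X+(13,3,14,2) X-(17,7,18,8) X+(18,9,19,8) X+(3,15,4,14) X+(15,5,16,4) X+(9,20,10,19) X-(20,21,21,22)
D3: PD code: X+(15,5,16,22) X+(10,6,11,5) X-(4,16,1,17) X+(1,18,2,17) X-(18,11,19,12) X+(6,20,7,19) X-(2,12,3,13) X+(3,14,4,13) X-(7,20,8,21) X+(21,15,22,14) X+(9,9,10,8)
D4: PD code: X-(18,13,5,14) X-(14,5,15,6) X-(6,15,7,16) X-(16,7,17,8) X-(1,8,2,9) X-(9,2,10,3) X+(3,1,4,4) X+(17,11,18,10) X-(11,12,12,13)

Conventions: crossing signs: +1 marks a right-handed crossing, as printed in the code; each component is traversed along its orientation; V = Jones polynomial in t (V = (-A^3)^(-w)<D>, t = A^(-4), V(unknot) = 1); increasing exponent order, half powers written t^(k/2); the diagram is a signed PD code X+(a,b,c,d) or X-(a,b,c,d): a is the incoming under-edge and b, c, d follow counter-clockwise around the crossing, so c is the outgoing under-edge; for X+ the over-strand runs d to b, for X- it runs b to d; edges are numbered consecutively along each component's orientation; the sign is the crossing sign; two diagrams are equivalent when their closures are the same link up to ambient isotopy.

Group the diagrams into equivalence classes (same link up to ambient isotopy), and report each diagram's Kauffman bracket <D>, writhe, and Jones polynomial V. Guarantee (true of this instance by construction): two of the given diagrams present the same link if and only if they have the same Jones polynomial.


equivalence classes: {D1, D2} | {D3} | {D4}
D1 (bracket -A^-9 + A^-1 + A^3 + A^7; 11 crossings at w = +3): V = -t^(1/2) - t^(3/2) - t^(5/2) + t^(9/2)
V(D2) = -t^(1/2) - t^(3/2) - t^(5/2) + t^(9/2)  (w +1, c 11, <D> = -A^-15 + A^-7 + A^-3 + A)
V(D3) = -t^(-1/2) - t^(1/2)  [11 crossings, <D> = A^7 + A^11, w = +3]
V(D4) = t^(-13/2) - t^(-11/2) + t^(-9/2) - 2t^(-7/2) - t^(-3/2)  [9 crossings, <D> = A^-9 + 2A^-1 - A^3 + A^7 - A^11, w = -5]
key observation: comparing 4 Jones polynomials yields 3 groups


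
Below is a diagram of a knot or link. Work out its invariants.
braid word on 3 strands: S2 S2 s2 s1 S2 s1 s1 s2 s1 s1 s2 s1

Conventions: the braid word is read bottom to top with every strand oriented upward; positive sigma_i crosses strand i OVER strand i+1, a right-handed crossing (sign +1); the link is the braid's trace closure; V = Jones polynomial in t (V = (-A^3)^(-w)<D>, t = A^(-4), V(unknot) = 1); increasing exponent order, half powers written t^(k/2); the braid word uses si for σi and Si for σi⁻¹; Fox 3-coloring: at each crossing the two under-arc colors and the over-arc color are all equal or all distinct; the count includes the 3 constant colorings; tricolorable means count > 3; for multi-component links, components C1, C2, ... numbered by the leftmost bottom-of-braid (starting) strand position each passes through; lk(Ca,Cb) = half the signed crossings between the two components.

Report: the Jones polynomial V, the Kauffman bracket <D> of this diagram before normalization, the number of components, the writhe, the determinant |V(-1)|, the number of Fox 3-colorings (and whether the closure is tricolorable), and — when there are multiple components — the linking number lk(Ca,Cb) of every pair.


Jones polynomial: V(t) = t^2 + 2t^4 - 2t^5 + t^6 - 2t^7 + t^8
<D> = A^-14 - 2A^-10 + A^-6 - 2A^-2 + 2A^2 + A^10; writhe +6
components 1, writhe +6 (12 crossings)
3-colorings: 27 of 3^12, det 9 — tricolorable
note: det 9 = |V(-1)|; divisible by 3, so tricolorable


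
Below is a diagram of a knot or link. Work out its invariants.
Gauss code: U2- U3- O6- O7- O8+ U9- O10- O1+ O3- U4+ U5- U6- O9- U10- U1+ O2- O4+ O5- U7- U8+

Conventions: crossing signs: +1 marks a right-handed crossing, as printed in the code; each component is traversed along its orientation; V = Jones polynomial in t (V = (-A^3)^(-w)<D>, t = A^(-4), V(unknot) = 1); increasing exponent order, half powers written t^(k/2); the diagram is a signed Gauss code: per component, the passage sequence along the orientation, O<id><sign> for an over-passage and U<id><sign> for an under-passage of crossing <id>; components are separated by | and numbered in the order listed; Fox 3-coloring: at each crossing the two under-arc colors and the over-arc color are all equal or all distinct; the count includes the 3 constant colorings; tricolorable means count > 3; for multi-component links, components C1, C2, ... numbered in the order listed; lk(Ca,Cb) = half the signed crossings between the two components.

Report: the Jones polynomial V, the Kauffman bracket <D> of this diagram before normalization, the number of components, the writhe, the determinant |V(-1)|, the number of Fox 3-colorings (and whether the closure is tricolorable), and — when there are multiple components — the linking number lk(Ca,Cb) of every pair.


V(t) = -t^-4 + t^-3 + t^-1
bracket: A^-8 + 1 - A^4, w = -4
1 component, writhe -4, over 10 crossings
det 3, colorings 9 of 3^10 — tricolorable
observation: w = -4 (over 10 crossings) is diagram-only; (-A^3)^(4) removes it from V


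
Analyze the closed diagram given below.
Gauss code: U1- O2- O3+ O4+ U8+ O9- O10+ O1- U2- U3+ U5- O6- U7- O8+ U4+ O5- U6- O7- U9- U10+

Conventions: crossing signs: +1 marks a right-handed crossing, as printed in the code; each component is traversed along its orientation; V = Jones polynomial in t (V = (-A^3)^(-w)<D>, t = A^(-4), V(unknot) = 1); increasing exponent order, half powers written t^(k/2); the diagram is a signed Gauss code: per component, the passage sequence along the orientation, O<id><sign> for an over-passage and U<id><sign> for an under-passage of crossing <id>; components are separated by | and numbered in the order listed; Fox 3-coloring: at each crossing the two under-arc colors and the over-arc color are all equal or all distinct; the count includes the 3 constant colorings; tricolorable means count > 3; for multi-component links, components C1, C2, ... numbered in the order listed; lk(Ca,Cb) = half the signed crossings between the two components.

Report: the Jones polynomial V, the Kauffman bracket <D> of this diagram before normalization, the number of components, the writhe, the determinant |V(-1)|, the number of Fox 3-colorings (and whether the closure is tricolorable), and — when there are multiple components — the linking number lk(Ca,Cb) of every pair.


V(t) = t^-5 - 2t^-4 + 2t^-3 - 2t^-2 + 2t^-1 - 1 + t
bracket: A^-10 - A^-6 + 2A^-2 - 2A^2 + 2A^6 - 2A^10 + A^14, w = -2
1 component, writhe -2, over 10 crossings
det 11, colorings 3 of 3^10 — not tricolorable
observation: w = -2 (over 10 crossings) is diagram-only; (-A^3)^(2) removes it from V
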